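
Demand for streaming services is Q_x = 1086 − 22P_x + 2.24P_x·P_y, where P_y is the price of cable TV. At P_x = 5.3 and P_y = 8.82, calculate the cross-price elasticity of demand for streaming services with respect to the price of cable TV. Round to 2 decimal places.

At P_x = 5.3 and P_y = 8.82: Q_x = 1074.111.
∂Q_x/∂P_y = 2.24P_x = 2.24(5.3) = 11.8720.
ε = (∂Q_x/∂P_y)(P_y/Q_x) = 11.8720 × (8.82/1074.111) ≈ 0.10.

0.10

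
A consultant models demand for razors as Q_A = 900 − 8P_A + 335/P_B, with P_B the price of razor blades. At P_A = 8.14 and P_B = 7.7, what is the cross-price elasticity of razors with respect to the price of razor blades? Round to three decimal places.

At P_A = 8.14 and P_B = 7.7: Q_A = 878.386.
∂Q_A/∂P_B = −335/P_B² = -5.6502.
ε = (∂Q_A/∂P_B)(P_B/Q_A) = -5.6502 × (7.7/878.386) ≈ -0.050.
ε < 0: complements.

-0.050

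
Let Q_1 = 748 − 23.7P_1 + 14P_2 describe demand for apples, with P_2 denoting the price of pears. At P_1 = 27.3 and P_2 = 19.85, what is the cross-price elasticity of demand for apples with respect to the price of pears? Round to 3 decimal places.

At P_1 = 27.3 and P_2 = 19.85: Q_1 = 378.89.
∂Q_1/∂P_2 = 14.
ε = (∂Q_1/∂P_2)(P_2/Q_1) = 14 × (19.85/378.89) ≈ 0.733.

0.733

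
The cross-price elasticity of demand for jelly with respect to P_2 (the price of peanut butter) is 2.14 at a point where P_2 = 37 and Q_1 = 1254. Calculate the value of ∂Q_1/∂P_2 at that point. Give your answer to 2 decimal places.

ε = (∂Q_1/∂P_2)·(P_2/Q_1) ⇒ ∂Q_1/∂P_2 = ε·Q_1/P_2 = 2.14 × 1254/37 ≈ 72.53.

72.53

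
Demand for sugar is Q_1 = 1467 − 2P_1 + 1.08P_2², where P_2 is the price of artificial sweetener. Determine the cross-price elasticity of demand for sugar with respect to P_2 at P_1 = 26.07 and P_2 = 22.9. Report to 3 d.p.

At P_1 = 26.07 and P_2 = 22.9: Q_1 = 1981.223.
∂Q_1/∂P_2 = 2.16P_2 = 2.16(22.9) = 49.4640.
ε = (∂Q_1/∂P_2)(P_2/Q_1) = 49.4640 × (22.9/1981.223) ≈ 0.572.

0.572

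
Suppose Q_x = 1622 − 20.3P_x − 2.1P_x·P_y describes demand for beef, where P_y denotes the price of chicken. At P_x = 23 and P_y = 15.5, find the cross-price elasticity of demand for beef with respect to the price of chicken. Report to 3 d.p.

-1.842

At P_x = 23 and P_y = 15.5: Q_x = 406.45.
∂Q_x/∂P_y = -2.1P_x = -2.1(23) = -48.3000.
ε = (∂Q_x/∂P_y)(P_y/Q_x) = -48.3000 × (15.5/406.45) ≈ -1.842.
ε < 0: complements.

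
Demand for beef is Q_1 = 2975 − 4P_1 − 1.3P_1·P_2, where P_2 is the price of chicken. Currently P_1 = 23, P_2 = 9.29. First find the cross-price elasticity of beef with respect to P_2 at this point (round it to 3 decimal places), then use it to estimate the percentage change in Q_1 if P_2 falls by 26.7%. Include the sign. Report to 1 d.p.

At P_1 = 23, P_2 = 9.29: Q_1 = 2605.229.
∂Q_1/∂P_2 = -1.3P_1 = -29.9000.
ε = (∂Q_1/∂P_2)(P_2/Q_1) = -29.9000 × 9.29/2605.229 ≈ -0.107.
%ΔQ_1 ≈ ε × %ΔP_2 = -0.107 × (-26.7%) = 2.9%.

2.9%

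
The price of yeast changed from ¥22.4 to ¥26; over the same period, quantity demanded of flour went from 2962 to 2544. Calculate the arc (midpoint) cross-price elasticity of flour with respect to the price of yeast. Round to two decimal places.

-1.02

ΔQ_A = 2544 − 2962 = -418; ΔP_B = 26 − 22.4 = 3.6.
Midpoints: Q̄_A = 2753.0, P̄_B = 24.20.
ε = (ΔQ_A/Q̄_A)/(ΔP_B/P̄_B) = (-418/2753.0)/(3.6/24.20) ≈ -1.02.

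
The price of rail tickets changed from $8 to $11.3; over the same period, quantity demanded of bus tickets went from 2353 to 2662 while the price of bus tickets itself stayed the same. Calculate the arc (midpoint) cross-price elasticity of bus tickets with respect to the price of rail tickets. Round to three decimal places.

ΔQ_A = 2662 − 2353 = 309; ΔP_B = 11.3 − 8 = 3.3.
Midpoints: Q̄_A = 2507.5, P̄_B = 9.65.
ε = (ΔQ_A/Q̄_A)/(ΔP_B/P̄_B) = (309/2507.5)/(3.3/9.65) ≈ 0.360.
ε > 0: bus tickets and rail tickets are substitutes.

0.360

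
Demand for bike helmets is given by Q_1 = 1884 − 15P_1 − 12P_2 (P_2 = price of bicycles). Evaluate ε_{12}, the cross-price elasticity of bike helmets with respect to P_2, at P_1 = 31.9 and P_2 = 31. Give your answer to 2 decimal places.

At P_1 = 31.9 and P_2 = 31: Q_1 = 1033.5.
∂Q_1/∂P_2 = -12.
ε = (∂Q_1/∂P_2)(P_2/Q_1) = -12 × (31/1033.5) ≈ -0.36.
Since ε < 0, bike helmets and bicycles are complements.

-0.36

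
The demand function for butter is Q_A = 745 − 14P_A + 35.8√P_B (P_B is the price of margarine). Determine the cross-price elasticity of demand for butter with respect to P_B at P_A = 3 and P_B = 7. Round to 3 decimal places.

At P_A = 3 and P_B = 7: Q_A = 797.718.
∂Q_A/∂P_B = 35.8/(2√P_B) = 35.8/(2√7) = 6.7656.
ε = (∂Q_A/∂P_B)(P_B/Q_A) = 6.7656 × (7/797.718) ≈ 0.059.

0.059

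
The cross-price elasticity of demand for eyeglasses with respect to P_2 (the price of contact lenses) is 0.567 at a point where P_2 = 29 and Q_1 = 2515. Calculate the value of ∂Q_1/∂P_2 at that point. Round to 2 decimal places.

49.17

ε = (∂Q_1/∂P_2)·(P_2/Q_1) ⇒ ∂Q_1/∂P_2 = ε·Q_1/P_2 = 0.567 × 2515/29 ≈ 49.17.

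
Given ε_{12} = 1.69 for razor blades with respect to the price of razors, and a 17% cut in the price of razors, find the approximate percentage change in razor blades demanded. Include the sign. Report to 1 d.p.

-28.7%

%ΔQ ≈ ε × %ΔP of razors = 1.69 × (-17%) = -28.7%.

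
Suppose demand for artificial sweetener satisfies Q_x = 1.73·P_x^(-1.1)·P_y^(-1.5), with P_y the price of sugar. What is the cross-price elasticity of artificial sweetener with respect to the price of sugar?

-1.50

In a log-linear (constant-elasticity) demand function, the coefficient on the exponent of P_y is the cross-price elasticity.
ε = -1.50. Negative, so artificial sweetener and sugar are complements.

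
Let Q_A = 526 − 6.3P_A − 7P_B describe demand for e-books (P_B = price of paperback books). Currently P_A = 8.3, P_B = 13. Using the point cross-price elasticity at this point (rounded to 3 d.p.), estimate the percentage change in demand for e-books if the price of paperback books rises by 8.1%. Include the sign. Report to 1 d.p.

-1.9%

At P_A = 8.3, P_B = 13: Q_A = 382.71.
∂Q_A/∂P_B = -7.
ε = (∂Q_A/∂P_B)(P_B/Q_A) = -7.0000 × 13/382.71 ≈ -0.238.
%ΔQ_A ≈ ε × %ΔP_B = -0.238 × (8.1%) = -1.9%.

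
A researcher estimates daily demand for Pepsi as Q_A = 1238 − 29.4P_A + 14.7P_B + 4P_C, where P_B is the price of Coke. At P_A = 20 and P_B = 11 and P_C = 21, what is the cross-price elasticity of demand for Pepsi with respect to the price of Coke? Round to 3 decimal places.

At P_A = 20 and P_B = 11 and P_C = 21: Q_A = 895.7.
∂Q_A/∂P_B = 14.7.
ε = (∂Q_A/∂P_B)(P_B/Q_A) = 14.7 × (11/895.7) ≈ 0.181.
Since ε > 0, Pepsi and Coke are substitutes.

0.181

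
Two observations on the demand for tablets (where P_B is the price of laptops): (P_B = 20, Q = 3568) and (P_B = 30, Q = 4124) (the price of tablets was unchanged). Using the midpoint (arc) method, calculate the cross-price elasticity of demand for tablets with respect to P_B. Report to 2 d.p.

0.36

ΔQ_A = 4124 − 3568 = 556; ΔP_B = 30 − 20 = 10.
Midpoints: Q̄_A = 3846.0, P̄_B = 25.00.
ε = (ΔQ_A/Q̄_A)/(ΔP_B/P̄_B) = (556/3846.0)/(10/25.00) ≈ 0.36.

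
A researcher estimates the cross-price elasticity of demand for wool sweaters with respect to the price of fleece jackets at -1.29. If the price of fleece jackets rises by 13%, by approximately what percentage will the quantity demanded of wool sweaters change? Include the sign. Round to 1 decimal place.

-16.8%

%ΔQ ≈ ε × %ΔP of fleece jackets = -1.29 × (13%) = -16.8%.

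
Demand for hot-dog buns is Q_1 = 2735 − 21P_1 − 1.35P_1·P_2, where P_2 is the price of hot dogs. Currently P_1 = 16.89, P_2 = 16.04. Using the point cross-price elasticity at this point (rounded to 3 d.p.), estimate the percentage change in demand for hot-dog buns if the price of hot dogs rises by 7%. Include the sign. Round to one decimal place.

-1.3%

At P_1 = 16.89, P_2 = 16.04: Q_1 = 2014.574.
∂Q_1/∂P_2 = -1.35P_1 = -22.8015.
ε = (∂Q_1/∂P_2)(P_2/Q_1) = -22.8015 × 16.04/2014.574 ≈ -0.182.
%ΔQ_1 ≈ ε × %ΔP_2 = -0.182 × (7%) = -1.3%.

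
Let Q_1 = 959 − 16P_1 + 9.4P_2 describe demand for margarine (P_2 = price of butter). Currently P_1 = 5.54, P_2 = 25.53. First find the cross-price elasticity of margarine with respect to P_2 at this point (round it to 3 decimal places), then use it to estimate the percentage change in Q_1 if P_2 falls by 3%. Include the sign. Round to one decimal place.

-0.6%

At P_1 = 5.54, P_2 = 25.53: Q_1 = 1110.342.
∂Q_1/∂P_2 = 9.4.
ε = (∂Q_1/∂P_2)(P_2/Q_1) = 9.4000 × 25.53/1110.342 ≈ 0.216.
%ΔQ_1 ≈ ε × %ΔP_2 = 0.216 × (-3%) = -0.6%.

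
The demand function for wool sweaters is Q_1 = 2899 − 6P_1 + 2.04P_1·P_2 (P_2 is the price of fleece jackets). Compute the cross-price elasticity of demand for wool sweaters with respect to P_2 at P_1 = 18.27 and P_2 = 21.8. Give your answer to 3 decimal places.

At P_1 = 18.27 and P_2 = 21.8: Q_1 = 3601.883.
∂Q_1/∂P_2 = 2.04P_1 = 2.04(18.27) = 37.2708.
ε = (∂Q_1/∂P_2)(P_2/Q_1) = 37.2708 × (21.8/3601.883) ≈ 0.226.
ε > 0: substitutes.

0.226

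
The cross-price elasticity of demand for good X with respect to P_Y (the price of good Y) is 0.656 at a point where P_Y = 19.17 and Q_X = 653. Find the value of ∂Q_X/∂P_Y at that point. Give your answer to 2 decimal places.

ε = (∂Q_X/∂P_Y)·(P_Y/Q_X) ⇒ ∂Q_X/∂P_Y = ε·Q_X/P_Y = 0.656 × 653/19.17 ≈ 22.35.

22.35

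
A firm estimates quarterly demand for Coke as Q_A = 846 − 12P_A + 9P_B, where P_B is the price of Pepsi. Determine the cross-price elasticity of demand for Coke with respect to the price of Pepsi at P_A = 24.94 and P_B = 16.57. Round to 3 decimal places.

0.214

At P_A = 24.94 and P_B = 16.57: Q_A = 695.85.
∂Q_A/∂P_B = 9.
ε = (∂Q_A/∂P_B)(P_B/Q_A) = 9 × (16.57/695.85) ≈ 0.214.
Since ε > 0, Coke and Pepsi are substitutes.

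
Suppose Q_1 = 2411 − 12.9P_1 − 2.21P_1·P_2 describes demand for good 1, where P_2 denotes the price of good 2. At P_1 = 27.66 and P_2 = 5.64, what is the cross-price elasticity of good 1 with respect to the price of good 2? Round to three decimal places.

At P_1 = 27.66 and P_2 = 5.64: Q_1 = 1709.421.
∂Q_1/∂P_2 = -2.21P_1 = -2.21(27.66) = -61.1286.
ε = (∂Q_1/∂P_2)(P_2/Q_1) = -61.1286 × (5.64/1709.421) ≈ -0.202.
ε < 0: complements.

-0.202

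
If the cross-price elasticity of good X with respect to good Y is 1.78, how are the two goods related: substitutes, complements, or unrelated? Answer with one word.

substitutes

ε = 1.78 > 0, so a higher price of good Y raises demand for good X: substitutes.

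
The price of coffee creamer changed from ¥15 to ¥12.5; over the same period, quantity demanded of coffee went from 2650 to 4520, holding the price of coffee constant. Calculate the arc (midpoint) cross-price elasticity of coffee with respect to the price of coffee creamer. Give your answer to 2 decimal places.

-2.87

ΔQ_A = 4520 − 2650 = 1870; ΔP_B = 12.5 − 15 = -2.5.
Midpoints: Q̄_A = 3585.0, P̄_B = 13.75.
ε = (ΔQ_A/Q̄_A)/(ΔP_B/P̄_B) = (1870/3585.0)/(-2.5/13.75) ≈ -2.87.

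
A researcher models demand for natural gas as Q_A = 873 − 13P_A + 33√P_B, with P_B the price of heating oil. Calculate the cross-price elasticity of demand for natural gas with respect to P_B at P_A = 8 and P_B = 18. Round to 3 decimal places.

0.077

At P_A = 8 and P_B = 18: Q_A = 909.007.
∂Q_A/∂P_B = 33/(2√P_B) = 33/(2√18) = 3.8891.
ε = (∂Q_A/∂P_B)(P_B/Q_A) = 3.8891 × (18/909.007) ≈ 0.077.
ε > 0: substitutes.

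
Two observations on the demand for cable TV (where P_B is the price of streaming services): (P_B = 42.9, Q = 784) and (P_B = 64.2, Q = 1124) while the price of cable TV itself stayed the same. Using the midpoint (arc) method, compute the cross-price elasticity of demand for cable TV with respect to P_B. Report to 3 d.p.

ΔQ_A = 1124 − 784 = 340; ΔP_B = 64.2 − 42.9 = 21.3.
Midpoints: Q̄_A = 954.0, P̄_B = 53.55.
ε = (ΔQ_A/Q̄_A)/(ΔP_B/P̄_B) = (340/954.0)/(21.3/53.55) ≈ 0.896.
ε > 0: cable TV and streaming services are substitutes.

0.896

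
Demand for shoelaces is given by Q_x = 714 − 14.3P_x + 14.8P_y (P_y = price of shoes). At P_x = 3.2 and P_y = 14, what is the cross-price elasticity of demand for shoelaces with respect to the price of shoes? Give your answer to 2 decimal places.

0.24

At P_x = 3.2 and P_y = 14: Q_x = 875.44.
∂Q_x/∂P_y = 14.8.
ε = (∂Q_x/∂P_y)(P_y/Q_x) = 14.8 × (14/875.44) ≈ 0.24.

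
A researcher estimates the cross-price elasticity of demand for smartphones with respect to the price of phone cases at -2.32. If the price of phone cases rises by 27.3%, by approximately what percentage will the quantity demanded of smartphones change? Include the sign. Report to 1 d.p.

%ΔQ ≈ ε × %ΔP of phone cases = -2.32 × (27.3%) = -63.3%.

-63.3%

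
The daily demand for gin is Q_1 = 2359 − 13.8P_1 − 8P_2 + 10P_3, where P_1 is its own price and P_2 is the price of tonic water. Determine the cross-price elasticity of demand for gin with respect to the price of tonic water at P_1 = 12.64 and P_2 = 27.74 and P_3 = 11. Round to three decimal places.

-0.107

At P_1 = 12.64 and P_2 = 27.74 and P_3 = 11: Q_1 = 2072.648.
∂Q_1/∂P_2 = -8.
ε = (∂Q_1/∂P_2)(P_2/Q_1) = -8 × (27.74/2072.648) ≈ -0.107.
Since ε < 0, gin and tonic water are complements.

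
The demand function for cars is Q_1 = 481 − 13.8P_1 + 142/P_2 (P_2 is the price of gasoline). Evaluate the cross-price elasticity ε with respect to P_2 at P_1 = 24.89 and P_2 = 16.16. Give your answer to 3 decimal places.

At P_1 = 24.89 and P_2 = 16.16: Q_1 = 146.305.
∂Q_1/∂P_2 = −142/P_2² = -0.5438.
ε = (∂Q_1/∂P_2)(P_2/Q_1) = -0.5438 × (16.16/146.305) ≈ -0.060.
ε < 0: complements.

-0.060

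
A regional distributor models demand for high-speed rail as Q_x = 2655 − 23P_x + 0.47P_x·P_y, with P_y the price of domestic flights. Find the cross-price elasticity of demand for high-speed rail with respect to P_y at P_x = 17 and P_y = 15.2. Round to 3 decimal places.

0.051

At P_x = 17 and P_y = 15.2: Q_x = 2385.448.
∂Q_x/∂P_y = 0.47P_x = 0.47(17) = 7.9900.
ε = (∂Q_x/∂P_y)(P_y/Q_x) = 7.9900 × (15.2/2385.448) ≈ 0.051.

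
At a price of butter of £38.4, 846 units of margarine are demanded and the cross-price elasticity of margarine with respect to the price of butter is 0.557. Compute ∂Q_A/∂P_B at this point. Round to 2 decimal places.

12.27

ε = (∂Q_A/∂P_B)·(P_B/Q_A) ⇒ ∂Q_A/∂P_B = ε·Q_A/P_B = 0.557 × 846/38.4 ≈ 12.27.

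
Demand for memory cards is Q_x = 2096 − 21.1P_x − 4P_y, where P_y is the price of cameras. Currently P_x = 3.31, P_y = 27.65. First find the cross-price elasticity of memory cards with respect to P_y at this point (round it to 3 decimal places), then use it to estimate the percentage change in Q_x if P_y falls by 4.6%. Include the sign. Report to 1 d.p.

At P_x = 3.31, P_y = 27.65: Q_x = 1915.559.
∂Q_x/∂P_y = -4.
ε = (∂Q_x/∂P_y)(P_y/Q_x) = -4.0000 × 27.65/1915.559 ≈ -0.058.
%ΔQ_x ≈ ε × %ΔP_y = -0.058 × (-4.6%) = 0.3%.

0.3%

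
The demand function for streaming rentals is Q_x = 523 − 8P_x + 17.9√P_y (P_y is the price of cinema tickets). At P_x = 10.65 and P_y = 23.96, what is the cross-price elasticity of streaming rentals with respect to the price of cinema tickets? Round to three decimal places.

At P_x = 10.65 and P_y = 23.96: Q_x = 525.419.
∂Q_x/∂P_y = 17.9/(2√P_y) = 17.9/(2√23.96) = 1.8284.
ε = (∂Q_x/∂P_y)(P_y/Q_x) = 1.8284 × (23.96/525.419) ≈ 0.083.
ε > 0: substitutes.

0.083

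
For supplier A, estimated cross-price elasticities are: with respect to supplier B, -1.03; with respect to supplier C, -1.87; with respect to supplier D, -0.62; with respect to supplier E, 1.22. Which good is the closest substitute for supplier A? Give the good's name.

supplier E

Substitutes have ε > 0. Among the positive values, 1.22 (supplier E) is largest.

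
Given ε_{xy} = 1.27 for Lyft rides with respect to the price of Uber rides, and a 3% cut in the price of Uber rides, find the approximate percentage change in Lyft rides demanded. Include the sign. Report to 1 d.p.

%ΔQ ≈ ε × %ΔP of Uber rides = 1.27 × (-3%) = -3.8%.

-3.8%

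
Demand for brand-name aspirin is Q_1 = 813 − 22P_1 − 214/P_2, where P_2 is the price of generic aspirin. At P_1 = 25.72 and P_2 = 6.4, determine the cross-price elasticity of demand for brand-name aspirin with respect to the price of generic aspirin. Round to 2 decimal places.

0.16

At P_1 = 25.72 and P_2 = 6.4: Q_1 = 213.723.
∂Q_1/∂P_2 = 214/P_2² = 5.2246.
ε = (∂Q_1/∂P_2)(P_2/Q_1) = 5.2246 × (6.4/213.723) ≈ 0.16.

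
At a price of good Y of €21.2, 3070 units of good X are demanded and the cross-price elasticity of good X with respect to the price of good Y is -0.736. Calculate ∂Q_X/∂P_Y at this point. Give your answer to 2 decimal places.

ε = (∂Q_X/∂P_Y)·(P_Y/Q_X) ⇒ ∂Q_X/∂P_Y = ε·Q_X/P_Y = -0.736 × 3070/21.2 ≈ -106.58.

-106.58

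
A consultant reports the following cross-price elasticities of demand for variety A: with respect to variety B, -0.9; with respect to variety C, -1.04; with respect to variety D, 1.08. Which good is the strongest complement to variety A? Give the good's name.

Complements have ε < 0. The most negative value is -1.04 (variety C).

variety C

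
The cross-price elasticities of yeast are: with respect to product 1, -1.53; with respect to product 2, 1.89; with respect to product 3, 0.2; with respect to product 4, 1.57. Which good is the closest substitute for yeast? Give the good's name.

Substitutes have ε > 0. Among the positive values, 1.89 (product 2) is largest.

product 2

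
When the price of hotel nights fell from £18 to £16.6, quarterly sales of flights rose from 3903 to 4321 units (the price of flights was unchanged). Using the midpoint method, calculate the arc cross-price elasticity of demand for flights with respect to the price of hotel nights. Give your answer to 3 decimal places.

ΔQ_A = 4321 − 3903 = 418; ΔP_B = 16.6 − 18 = -1.4.
Midpoints: Q̄_A = 4112.0, P̄_B = 17.30.
ε = (ΔQ_A/Q̄_A)/(ΔP_B/P̄_B) = (418/4112.0)/(-1.4/17.30) ≈ -1.256.

-1.256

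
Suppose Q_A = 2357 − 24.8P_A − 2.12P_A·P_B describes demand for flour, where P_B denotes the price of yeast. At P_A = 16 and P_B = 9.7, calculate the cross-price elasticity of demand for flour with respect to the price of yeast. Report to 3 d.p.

At P_A = 16 and P_B = 9.7: Q_A = 1631.176.
∂Q_A/∂P_B = -2.12P_A = -2.12(16) = -33.9200.
ε = (∂Q_A/∂P_B)(P_B/Q_A) = -33.9200 × (9.7/1631.176) ≈ -0.202.
ε < 0: complements.

-0.202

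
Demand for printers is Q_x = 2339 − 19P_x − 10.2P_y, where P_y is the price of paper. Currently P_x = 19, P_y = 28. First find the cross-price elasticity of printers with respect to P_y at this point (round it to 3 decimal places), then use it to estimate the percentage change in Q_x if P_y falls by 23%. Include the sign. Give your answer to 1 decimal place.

At P_x = 19, P_y = 28: Q_x = 1692.4.
∂Q_x/∂P_y = -10.2.
ε = (∂Q_x/∂P_y)(P_y/Q_x) = -10.2000 × 28/1692.4 ≈ -0.169.
%ΔQ_x ≈ ε × %ΔP_y = -0.169 × (-23%) = 3.9%.

3.9%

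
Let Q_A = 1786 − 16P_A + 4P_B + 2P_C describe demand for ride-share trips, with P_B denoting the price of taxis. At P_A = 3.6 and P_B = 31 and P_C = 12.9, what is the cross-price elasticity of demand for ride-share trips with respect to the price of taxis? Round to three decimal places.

At P_A = 3.6 and P_B = 31 and P_C = 12.9: Q_A = 1878.2.
∂Q_A/∂P_B = 4.
ε = (∂Q_A/∂P_B)(P_B/Q_A) = 4 × (31/1878.2) ≈ 0.066.

0.066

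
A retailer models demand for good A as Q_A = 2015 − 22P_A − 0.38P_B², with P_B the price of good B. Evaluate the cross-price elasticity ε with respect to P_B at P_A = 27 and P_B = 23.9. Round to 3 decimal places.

-0.361

At P_A = 27 and P_B = 23.9: Q_A = 1203.940.
∂Q_A/∂P_B = -0.76P_B = -0.76(23.9) = -18.1640.
ε = (∂Q_A/∂P_B)(P_B/Q_A) = -18.1640 × (23.9/1203.940) ≈ -0.361.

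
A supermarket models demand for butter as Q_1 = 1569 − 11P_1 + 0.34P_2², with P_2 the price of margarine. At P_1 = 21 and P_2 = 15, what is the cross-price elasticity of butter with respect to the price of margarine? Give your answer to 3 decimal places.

At P_1 = 21 and P_2 = 15: Q_1 = 1414.5.
∂Q_1/∂P_2 = 0.68P_2 = 0.68(15) = 10.2000.
ε = (∂Q_1/∂P_2)(P_2/Q_1) = 10.2000 × (15/1414.5) ≈ 0.108.
ε > 0: substitutes.

0.108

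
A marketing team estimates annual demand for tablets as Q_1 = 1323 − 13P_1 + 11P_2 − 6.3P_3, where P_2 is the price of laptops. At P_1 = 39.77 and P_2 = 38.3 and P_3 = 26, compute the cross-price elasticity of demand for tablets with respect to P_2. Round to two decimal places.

At P_1 = 39.77 and P_2 = 38.3 and P_3 = 26: Q_1 = 1063.49.
∂Q_1/∂P_2 = 11.
ε = (∂Q_1/∂P_2)(P_2/Q_1) = 11 × (38.3/1063.49) ≈ 0.40.

0.40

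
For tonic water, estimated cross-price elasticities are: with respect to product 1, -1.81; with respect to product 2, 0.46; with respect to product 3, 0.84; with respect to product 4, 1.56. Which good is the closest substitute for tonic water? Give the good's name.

product 4

Substitutes have ε > 0. Among the positive values, 1.56 (product 4) is largest.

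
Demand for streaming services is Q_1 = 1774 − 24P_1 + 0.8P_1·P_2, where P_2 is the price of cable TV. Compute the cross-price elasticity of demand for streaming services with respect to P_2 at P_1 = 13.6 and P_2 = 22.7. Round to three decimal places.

0.146

At P_1 = 13.6 and P_2 = 22.7: Q_1 = 1694.576.
∂Q_1/∂P_2 = 0.8P_1 = 0.8(13.6) = 10.8800.
ε = (∂Q_1/∂P_2)(P_2/Q_1) = 10.8800 × (22.7/1694.576) ≈ 0.146.
ε > 0: substitutes.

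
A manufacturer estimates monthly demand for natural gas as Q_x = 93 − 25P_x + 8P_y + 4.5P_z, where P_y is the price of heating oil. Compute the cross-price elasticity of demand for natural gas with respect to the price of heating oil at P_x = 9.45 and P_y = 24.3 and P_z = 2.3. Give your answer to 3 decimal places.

3.161

At P_x = 9.45 and P_y = 24.3 and P_z = 2.3: Q_x = 61.5.
∂Q_x/∂P_y = 8.
ε = (∂Q_x/∂P_y)(P_y/Q_x) = 8 × (24.3/61.5) ≈ 3.161.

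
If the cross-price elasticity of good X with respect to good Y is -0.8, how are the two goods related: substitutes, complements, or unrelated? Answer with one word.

complements

ε = -0.8 < 0, so a higher price of good Y lowers demand for good X: complements.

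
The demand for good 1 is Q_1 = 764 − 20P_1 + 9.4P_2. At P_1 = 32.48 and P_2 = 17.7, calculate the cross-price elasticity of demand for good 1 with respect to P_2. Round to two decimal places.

At P_1 = 32.48 and P_2 = 17.7: Q_1 = 280.78.
∂Q_1/∂P_2 = 9.4.
ε = (∂Q_1/∂P_2)(P_2/Q_1) = 9.4 × (17.7/280.78) ≈ 0.59.

0.59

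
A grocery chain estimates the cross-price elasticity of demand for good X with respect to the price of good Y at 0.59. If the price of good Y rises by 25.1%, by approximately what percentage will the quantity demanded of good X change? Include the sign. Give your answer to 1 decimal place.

%ΔQ ≈ ε × %ΔP of good Y = 0.59 × (25.1%) = 14.8%.
Demand for good X rises by about 14.8%.

14.8%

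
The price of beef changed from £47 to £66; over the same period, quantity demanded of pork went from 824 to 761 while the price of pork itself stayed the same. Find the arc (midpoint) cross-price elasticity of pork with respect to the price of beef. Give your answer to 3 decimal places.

ΔQ_A = 761 − 824 = -63; ΔP_B = 66 − 47 = 19.
Midpoints: Q̄_A = 792.5, P̄_B = 56.50.
ε = (ΔQ_A/Q̄_A)/(ΔP_B/P̄_B) = (-63/792.5)/(19/56.50) ≈ -0.236.
ε < 0: pork and beef are complements.

-0.236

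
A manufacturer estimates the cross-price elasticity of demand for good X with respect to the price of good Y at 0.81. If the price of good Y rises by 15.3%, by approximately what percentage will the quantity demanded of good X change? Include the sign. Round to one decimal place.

%ΔQ ≈ ε × %ΔP of good Y = 0.81 × (15.3%) = 12.4%.

12.4%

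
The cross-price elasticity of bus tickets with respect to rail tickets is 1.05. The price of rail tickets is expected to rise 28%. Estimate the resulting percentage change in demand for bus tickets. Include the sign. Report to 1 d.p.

%ΔQ ≈ ε × %ΔP of rail tickets = 1.05 × (28%) = 29.4%.

29.4%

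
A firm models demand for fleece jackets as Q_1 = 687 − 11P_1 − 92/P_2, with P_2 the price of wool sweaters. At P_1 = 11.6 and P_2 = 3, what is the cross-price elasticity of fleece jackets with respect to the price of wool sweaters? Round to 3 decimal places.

At P_1 = 11.6 and P_2 = 3: Q_1 = 528.733.
∂Q_1/∂P_2 = 92/P_2² = 10.2222.
ε = (∂Q_1/∂P_2)(P_2/Q_1) = 10.2222 × (3/528.733) ≈ 0.058.
ε > 0: substitutes.

0.058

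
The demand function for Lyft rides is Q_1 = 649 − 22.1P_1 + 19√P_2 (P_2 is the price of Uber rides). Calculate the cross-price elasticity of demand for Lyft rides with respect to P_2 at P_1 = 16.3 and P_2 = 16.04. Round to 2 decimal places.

At P_1 = 16.3 and P_2 = 16.04: Q_1 = 364.865.
∂Q_1/∂P_2 = 19/(2√P_2) = 19/(2√16.04) = 2.3720.
ε = (∂Q_1/∂P_2)(P_2/Q_1) = 2.3720 × (16.04/364.865) ≈ 0.10.
ε > 0: substitutes.

0.10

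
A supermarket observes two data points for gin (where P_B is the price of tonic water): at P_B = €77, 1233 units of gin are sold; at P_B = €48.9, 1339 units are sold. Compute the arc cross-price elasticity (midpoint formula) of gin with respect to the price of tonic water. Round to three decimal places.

ΔQ_A = 1339 − 1233 = 106; ΔP_B = 48.9 − 77 = -28.1.
Midpoints: Q̄_A = 1286.0, P̄_B = 62.95.
ε = (ΔQ_A/Q̄_A)/(ΔP_B/P̄_B) = (106/1286.0)/(-28.1/62.95) ≈ -0.185.

-0.185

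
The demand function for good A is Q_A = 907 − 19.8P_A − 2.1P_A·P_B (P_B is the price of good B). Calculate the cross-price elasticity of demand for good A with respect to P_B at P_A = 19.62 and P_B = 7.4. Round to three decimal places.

At P_A = 19.62 and P_B = 7.4: Q_A = 213.629.
∂Q_A/∂P_B = -2.1P_A = -2.1(19.62) = -41.2020.
ε = (∂Q_A/∂P_B)(P_B/Q_A) = -41.2020 × (7.4/213.629) ≈ -1.427.
ε < 0: complements.

-1.427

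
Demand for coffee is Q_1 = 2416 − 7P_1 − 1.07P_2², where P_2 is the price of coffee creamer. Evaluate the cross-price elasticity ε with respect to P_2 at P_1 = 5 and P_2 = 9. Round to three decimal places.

-0.076

At P_1 = 5 and P_2 = 9: Q_1 = 2294.33.
∂Q_1/∂P_2 = -2.14P_2 = -2.14(9) = -19.2600.
ε = (∂Q_1/∂P_2)(P_2/Q_1) = -19.2600 × (9/2294.33) ≈ -0.076.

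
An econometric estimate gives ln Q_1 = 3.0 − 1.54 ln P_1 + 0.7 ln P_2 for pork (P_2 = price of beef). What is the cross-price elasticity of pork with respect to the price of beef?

0.70

In a log-linear (constant-elasticity) demand function, the coefficient on ln P_2 is the cross-price elasticity.
ε = 0.70. Positive, so pork and beef are substitutes.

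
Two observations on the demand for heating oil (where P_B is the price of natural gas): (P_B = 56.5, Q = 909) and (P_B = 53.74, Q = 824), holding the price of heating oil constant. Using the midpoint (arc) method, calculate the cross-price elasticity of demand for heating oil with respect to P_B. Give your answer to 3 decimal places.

ΔQ_A = 824 − 909 = -85; ΔP_B = 53.74 − 56.5 = -2.76.
Midpoints: Q̄_A = 866.5, P̄_B = 55.12.
ε = (ΔQ_A/Q̄_A)/(ΔP_B/P̄_B) = (-85/866.5)/(-2.76/55.12) ≈ 1.959.

1.959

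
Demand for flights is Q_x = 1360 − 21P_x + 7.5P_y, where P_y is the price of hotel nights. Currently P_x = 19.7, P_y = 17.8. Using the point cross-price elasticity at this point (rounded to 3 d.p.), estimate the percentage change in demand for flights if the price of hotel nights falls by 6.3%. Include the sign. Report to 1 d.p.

At P_x = 19.7, P_y = 17.8: Q_x = 1079.8.
∂Q_x/∂P_y = 7.5.
ε = (∂Q_x/∂P_y)(P_y/Q_x) = 7.5000 × 17.8/1079.8 ≈ 0.124.
%ΔQ_x ≈ ε × %ΔP_y = 0.124 × (-6.3%) = -0.8%.

-0.8%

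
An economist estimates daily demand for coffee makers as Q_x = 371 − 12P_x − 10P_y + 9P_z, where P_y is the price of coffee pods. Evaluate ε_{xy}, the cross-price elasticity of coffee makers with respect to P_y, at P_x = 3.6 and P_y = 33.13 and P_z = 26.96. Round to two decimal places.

At P_x = 3.6 and P_y = 33.13 and P_z = 26.96: Q_x = 239.14.
∂Q_x/∂P_y = -10.
ε = (∂Q_x/∂P_y)(P_y/Q_x) = -10 × (33.13/239.14) ≈ -1.39.
Since ε < 0, coffee makers and coffee pods are complements.

-1.39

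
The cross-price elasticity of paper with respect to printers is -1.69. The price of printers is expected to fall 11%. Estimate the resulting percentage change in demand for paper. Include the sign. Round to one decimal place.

%ΔQ ≈ ε × %ΔP of printers = -1.69 × (-11%) = 18.6%.

18.6%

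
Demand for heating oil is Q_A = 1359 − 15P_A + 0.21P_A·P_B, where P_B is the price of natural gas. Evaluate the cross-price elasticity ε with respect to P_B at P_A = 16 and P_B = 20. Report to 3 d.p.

0.057

At P_A = 16 and P_B = 20: Q_A = 1186.2.
∂Q_A/∂P_B = 0.21P_A = 0.21(16) = 3.3600.
ε = (∂Q_A/∂P_B)(P_B/Q_A) = 3.3600 × (20/1186.2) ≈ 0.057.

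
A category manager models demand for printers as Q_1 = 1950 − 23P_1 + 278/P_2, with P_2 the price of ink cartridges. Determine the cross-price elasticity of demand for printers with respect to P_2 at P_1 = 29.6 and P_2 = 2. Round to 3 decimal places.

At P_1 = 29.6 and P_2 = 2: Q_1 = 1408.2.
∂Q_1/∂P_2 = −278/P_2² = -69.5000.
ε = (∂Q_1/∂P_2)(P_2/Q_1) = -69.5000 × (2/1408.2) ≈ -0.099.
ε < 0: complements.

-0.099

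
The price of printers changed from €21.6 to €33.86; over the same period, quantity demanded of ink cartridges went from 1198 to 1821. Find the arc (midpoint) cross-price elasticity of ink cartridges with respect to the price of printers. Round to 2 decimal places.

ΔQ_A = 1821 − 1198 = 623; ΔP_B = 33.86 − 21.6 = 12.26.
Midpoints: Q̄_A = 1509.5, P̄_B = 27.73.
ε = (ΔQ_A/Q̄_A)/(ΔP_B/P̄_B) = (623/1509.5)/(12.26/27.73) ≈ 0.93.

0.93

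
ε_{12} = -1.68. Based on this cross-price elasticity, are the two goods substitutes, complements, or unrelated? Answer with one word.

complements

ε = -1.68 < 0, so a higher price of good 2 lowers demand for good 1: complements.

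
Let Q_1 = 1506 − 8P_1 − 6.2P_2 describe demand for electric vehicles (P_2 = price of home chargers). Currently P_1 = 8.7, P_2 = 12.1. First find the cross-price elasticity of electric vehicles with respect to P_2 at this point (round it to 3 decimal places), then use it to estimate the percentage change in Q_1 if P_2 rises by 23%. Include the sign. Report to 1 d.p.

-1.3%

At P_1 = 8.7, P_2 = 12.1: Q_1 = 1361.38.
∂Q_1/∂P_2 = -6.2.
ε = (∂Q_1/∂P_2)(P_2/Q_1) = -6.2000 × 12.1/1361.38 ≈ -0.055.
%ΔQ_1 ≈ ε × %ΔP_2 = -0.055 × (23%) = -1.3%.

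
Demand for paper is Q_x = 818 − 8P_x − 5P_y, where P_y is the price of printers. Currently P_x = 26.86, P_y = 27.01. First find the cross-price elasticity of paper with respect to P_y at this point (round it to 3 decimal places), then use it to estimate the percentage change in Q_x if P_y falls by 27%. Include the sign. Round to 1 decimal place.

At P_x = 26.86, P_y = 27.01: Q_x = 468.07.
∂Q_x/∂P_y = -5.
ε = (∂Q_x/∂P_y)(P_y/Q_x) = -5.0000 × 27.01/468.07 ≈ -0.289.
%ΔQ_x ≈ ε × %ΔP_y = -0.289 × (-27%) = 7.8%.

7.8%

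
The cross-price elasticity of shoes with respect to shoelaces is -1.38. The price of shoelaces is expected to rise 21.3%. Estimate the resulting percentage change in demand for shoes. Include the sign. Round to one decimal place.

-29.4%

%ΔQ ≈ ε × %ΔP of shoelaces = -1.38 × (21.3%) = -29.4%.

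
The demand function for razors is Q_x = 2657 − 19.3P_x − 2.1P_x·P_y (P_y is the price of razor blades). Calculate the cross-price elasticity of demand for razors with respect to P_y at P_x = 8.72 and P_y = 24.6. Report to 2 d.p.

-0.22

At P_x = 8.72 and P_y = 24.6: Q_x = 2038.229.
∂Q_x/∂P_y = -2.1P_x = -2.1(8.72) = -18.3120.
ε = (∂Q_x/∂P_y)(P_y/Q_x) = -18.3120 × (24.6/2038.229) ≈ -0.22.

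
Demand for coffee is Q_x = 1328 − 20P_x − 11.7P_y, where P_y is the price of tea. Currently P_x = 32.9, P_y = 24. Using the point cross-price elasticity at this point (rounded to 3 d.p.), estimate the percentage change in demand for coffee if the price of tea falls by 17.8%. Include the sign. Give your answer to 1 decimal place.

12.8%

At P_x = 32.9, P_y = 24: Q_x = 389.2.
∂Q_x/∂P_y = -11.7.
ε = (∂Q_x/∂P_y)(P_y/Q_x) = -11.7000 × 24/389.2 ≈ -0.721.
%ΔQ_x ≈ ε × %ΔP_y = -0.721 × (-17.8%) = 12.8%.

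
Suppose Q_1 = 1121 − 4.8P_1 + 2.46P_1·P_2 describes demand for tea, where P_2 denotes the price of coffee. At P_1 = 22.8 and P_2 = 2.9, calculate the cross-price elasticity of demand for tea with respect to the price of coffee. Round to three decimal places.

0.139

At P_1 = 22.8 and P_2 = 2.9: Q_1 = 1174.215.
∂Q_1/∂P_2 = 2.46P_1 = 2.46(22.8) = 56.0880.
ε = (∂Q_1/∂P_2)(P_2/Q_1) = 56.0880 × (2.9/1174.215) ≈ 0.139.
ε > 0: substitutes.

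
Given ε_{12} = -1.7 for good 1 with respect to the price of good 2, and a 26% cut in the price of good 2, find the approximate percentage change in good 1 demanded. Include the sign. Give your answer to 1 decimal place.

44.2%

%ΔQ ≈ ε × %ΔP of good 2 = -1.7 × (-26%) = 44.2%.
Demand for good 1 rises by about 44.2%.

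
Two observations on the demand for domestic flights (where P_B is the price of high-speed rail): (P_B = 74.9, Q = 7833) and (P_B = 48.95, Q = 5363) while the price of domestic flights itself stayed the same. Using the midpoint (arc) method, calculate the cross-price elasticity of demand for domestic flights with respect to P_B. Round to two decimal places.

ΔQ_A = 5363 − 7833 = -2470; ΔP_B = 48.95 − 74.9 = -25.95.
Midpoints: Q̄_A = 6598.0, P̄_B = 61.93.
ε = (ΔQ_A/Q̄_A)/(ΔP_B/P̄_B) = (-2470/6598.0)/(-25.95/61.93) ≈ 0.89.
ε > 0: domestic flights and high-speed rail are substitutes.

0.89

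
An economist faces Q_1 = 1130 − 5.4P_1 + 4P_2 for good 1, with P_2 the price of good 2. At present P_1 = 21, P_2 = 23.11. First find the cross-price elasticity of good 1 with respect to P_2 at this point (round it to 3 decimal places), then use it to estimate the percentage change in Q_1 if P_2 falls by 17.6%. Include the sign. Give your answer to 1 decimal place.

At P_1 = 21, P_2 = 23.11: Q_1 = 1109.04.
∂Q_1/∂P_2 = 4.
ε = (∂Q_1/∂P_2)(P_2/Q_1) = 4.0000 × 23.11/1109.04 ≈ 0.083.
%ΔQ_1 ≈ ε × %ΔP_2 = 0.083 × (-17.6%) = -1.5%.

-1.5%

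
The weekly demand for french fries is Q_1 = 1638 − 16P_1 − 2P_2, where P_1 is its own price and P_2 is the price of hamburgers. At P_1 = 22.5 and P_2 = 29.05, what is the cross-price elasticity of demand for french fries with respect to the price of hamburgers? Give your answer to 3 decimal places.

-0.048

At P_1 = 22.5 and P_2 = 29.05: Q_1 = 1219.9.
∂Q_1/∂P_2 = -2.
ε = (∂Q_1/∂P_2)(P_2/Q_1) = -2 × (29.05/1219.9) ≈ -0.048.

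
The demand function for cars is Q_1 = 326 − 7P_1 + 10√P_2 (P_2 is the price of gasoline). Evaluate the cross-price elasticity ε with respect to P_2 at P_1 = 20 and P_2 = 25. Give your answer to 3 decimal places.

At P_1 = 20 and P_2 = 25: Q_1 = 236.
∂Q_1/∂P_2 = 10/(2√P_2) = 10/(2√25) = 1.0000.
ε = (∂Q_1/∂P_2)(P_2/Q_1) = 1.0000 × (25/236) ≈ 0.106.

0.106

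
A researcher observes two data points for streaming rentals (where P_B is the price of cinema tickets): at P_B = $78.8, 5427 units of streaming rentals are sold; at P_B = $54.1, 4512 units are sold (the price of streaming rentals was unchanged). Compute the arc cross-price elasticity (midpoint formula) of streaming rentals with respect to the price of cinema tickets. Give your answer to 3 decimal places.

0.495

ΔQ_A = 4512 − 5427 = -915; ΔP_B = 54.1 − 78.8 = -24.7.
Midpoints: Q̄_A = 4969.5, P̄_B = 66.45.
ε = (ΔQ_A/Q̄_A)/(ΔP_B/P̄_B) = (-915/4969.5)/(-24.7/66.45) ≈ 0.495.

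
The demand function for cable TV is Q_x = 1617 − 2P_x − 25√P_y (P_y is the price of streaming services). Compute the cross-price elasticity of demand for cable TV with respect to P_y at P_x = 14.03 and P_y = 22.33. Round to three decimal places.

At P_x = 14.03 and P_y = 22.33: Q_x = 1470.803.
∂Q_x/∂P_y = -25/(2√P_y) = -25/(2√22.33) = -2.6452.
ε = (∂Q_x/∂P_y)(P_y/Q_x) = -2.6452 × (22.33/1470.803) ≈ -0.040.

-0.040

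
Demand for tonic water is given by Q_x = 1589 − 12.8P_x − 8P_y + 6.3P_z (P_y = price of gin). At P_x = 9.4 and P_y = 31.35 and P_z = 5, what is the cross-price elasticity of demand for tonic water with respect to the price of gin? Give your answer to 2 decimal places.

-0.20

At P_x = 9.4 and P_y = 31.35 and P_z = 5: Q_x = 1249.38.
∂Q_x/∂P_y = -8.
ε = (∂Q_x/∂P_y)(P_y/Q_x) = -8 × (31.35/1249.38) ≈ -0.20.
Since ε < 0, tonic water and gin are complements.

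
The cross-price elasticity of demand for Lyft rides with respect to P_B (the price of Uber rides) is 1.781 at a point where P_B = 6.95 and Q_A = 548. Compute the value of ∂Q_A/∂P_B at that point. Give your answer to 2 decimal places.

140.43

ε = (∂Q_A/∂P_B)·(P_B/Q_A) ⇒ ∂Q_A/∂P_B = ε·Q_A/P_B = 1.781 × 548/6.95 ≈ 140.43.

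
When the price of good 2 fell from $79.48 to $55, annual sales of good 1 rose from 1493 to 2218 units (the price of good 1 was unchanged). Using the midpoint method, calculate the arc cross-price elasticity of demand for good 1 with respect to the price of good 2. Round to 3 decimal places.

ΔQ_1 = 2218 − 1493 = 725; ΔP_2 = 55 − 79.48 = -24.48.
Midpoints: Q̄_1 = 1855.5, P̄_2 = 67.24.
ε = (ΔQ_1/Q̄_1)/(ΔP_2/P̄_2) = (725/1855.5)/(-24.48/67.24) ≈ -1.073.

-1.073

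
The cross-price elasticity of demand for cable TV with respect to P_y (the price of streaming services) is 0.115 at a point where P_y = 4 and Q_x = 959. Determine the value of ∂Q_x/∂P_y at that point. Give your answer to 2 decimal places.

ε = (∂Q_x/∂P_y)·(P_y/Q_x) ⇒ ∂Q_x/∂P_y = ε·Q_x/P_y = 0.115 × 959/4 ≈ 27.57.

27.57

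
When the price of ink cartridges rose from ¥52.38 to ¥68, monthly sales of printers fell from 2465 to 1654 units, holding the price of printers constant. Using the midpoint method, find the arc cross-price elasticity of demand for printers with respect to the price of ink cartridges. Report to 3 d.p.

-1.517

ΔQ_A = 1654 − 2465 = -811; ΔP_B = 68 − 52.38 = 15.62.
Midpoints: Q̄_A = 2059.5, P̄_B = 60.19.
ε = (ΔQ_A/Q̄_A)/(ΔP_B/P̄_B) = (-811/2059.5)/(15.62/60.19) ≈ -1.517.
ε < 0: printers and ink cartridges are complements.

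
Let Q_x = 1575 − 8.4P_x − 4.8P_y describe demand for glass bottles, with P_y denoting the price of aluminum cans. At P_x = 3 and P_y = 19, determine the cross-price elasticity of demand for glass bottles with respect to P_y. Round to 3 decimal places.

At P_x = 3 and P_y = 19: Q_x = 1458.6.
∂Q_x/∂P_y = -4.8.
ε = (∂Q_x/∂P_y)(P_y/Q_x) = -4.8 × (19/1458.6) ≈ -0.063.

-0.063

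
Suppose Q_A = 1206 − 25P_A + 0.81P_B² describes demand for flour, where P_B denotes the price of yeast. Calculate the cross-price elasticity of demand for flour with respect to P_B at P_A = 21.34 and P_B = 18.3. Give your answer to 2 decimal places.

At P_A = 21.34 and P_B = 18.3: Q_A = 943.761.
∂Q_A/∂P_B = 1.62P_B = 1.62(18.3) = 29.6460.
ε = (∂Q_A/∂P_B)(P_B/Q_A) = 29.6460 × (18.3/943.761) ≈ 0.57.
ε > 0: substitutes.

0.57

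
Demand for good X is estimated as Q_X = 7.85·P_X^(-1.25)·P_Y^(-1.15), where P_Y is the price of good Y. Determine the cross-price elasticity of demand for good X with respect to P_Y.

-1.15

In a log-linear (constant-elasticity) demand function, the coefficient on the exponent of P_Y is the cross-price elasticity.
ε = -1.15. Negative, so good X and good Y are complements.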